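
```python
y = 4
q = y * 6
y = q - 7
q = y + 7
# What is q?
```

Trace:
`y = 4` → y = 4
`q = y * 6` → q = 24
`y = q - 7` → y = 17
`q = y + 7` → q = 24
So q = 24

Answer: 24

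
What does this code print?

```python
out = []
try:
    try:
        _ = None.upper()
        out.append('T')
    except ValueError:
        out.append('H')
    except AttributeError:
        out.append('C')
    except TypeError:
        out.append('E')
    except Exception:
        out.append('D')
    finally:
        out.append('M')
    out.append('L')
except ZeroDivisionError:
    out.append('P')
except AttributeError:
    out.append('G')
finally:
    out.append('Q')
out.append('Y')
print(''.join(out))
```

Execution trace: 'C' (inner except AttributeError) → 'M' (inner finally) → 'L' (try body, no exception) → 'Q' (finally) → 'Y' (after the try/except). Output: CMLQY

Answer: CMLQY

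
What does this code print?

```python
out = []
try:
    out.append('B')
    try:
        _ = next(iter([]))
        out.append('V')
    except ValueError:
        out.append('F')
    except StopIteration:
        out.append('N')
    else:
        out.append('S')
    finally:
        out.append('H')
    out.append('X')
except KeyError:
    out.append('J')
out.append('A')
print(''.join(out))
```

Execution trace: 'B' (try body) → 'N' (inner except StopIteration) → 'H' (inner finally) → 'X' (try body, no exception) → 'A' (after the try/except). Output: BNHXA

Answer: BNHXA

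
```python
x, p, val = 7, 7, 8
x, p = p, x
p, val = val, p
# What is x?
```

Trace:
`x, p, val = 7, 7, 8` → x = 7; p = 7; val = 8
`x, p = p, x` → x = 7; p = 7
`p, val = val, p` → p = 8; val = 7
So x = 7

Answer: 7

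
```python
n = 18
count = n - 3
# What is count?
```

Trace:
`n = 18` → n = 18
`count = n - 3` → count = 15
So count = 15

Answer: 15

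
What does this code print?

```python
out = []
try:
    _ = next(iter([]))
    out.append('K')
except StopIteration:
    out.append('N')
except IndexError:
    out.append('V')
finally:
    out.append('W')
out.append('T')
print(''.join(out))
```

Execution trace: 'N' (except StopIteration) → 'W' (finally) → 'T' (after the try/except). Output: NWT

Answer: NWT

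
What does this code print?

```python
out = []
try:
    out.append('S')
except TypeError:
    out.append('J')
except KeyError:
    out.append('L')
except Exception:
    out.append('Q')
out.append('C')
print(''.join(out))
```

Execution trace: 'S' (try body, no exception) → 'C' (after the try/except). Output: SC

Answer: SC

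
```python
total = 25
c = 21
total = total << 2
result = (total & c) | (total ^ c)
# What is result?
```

Trace:
`total = 25` → total = 25
`c = 21` → c = 21
`total = total << 2` → total = 100
`result = (total & c) | (total ^ c)` → result = 117
So result = 117

Answer: 117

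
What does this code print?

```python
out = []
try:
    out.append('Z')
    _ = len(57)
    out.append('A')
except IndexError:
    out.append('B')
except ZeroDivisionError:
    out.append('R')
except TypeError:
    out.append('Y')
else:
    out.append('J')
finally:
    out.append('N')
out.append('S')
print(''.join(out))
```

Execution trace: 'Z' (try body) → 'Y' (except TypeError) → 'N' (finally) → 'S' (after the try/except). Output: ZYNS

Answer: ZYNS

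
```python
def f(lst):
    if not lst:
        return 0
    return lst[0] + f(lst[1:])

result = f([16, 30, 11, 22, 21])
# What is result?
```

16 + 30 + 11 + 22 + 21 + 0 = 100

Answer: 100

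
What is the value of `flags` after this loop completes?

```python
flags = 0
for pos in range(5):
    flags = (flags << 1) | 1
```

Build 5 consecutive 1-bits: 0b11111
`flags` takes the values: 0 → 1 → 3 → 7 → 15 → 31

Answer: 31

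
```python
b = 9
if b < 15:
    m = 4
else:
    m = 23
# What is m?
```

Trace:
`b = 9` → b = 9
`if b < 15: ...` → b < 15 is True → m = 4
So m = 4

Answer: 4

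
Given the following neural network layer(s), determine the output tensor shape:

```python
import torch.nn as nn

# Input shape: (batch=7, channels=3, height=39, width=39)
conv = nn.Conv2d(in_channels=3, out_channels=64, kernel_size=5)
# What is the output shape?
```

Input: (7, 3, 39, 39) -> Output: (7, 64, 35, 35)

Answer: (7, 64, 35, 35)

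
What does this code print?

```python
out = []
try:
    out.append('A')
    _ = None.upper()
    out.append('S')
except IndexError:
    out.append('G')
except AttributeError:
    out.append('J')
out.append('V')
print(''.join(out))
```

Execution trace: 'A' (try body) → 'J' (except AttributeError) → 'V' (after the try/except). Output: AJV

Answer: AJV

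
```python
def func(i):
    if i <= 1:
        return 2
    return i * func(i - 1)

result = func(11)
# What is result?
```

func(11) = 11 * 10 * 9 * 8 * 7 * 6 * 5 * 4 * 3 * 2 * 2 = 79833600

Answer: 79833600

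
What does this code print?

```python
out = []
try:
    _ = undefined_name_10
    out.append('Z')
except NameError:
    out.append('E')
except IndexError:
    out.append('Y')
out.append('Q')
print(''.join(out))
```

Execution trace: 'E' (except NameError) → 'Q' (after the try/except). Output: EQ

Answer: EQ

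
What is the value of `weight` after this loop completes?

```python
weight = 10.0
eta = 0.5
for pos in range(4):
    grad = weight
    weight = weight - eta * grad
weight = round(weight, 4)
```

Gradient descent: w = 10.0 * (1 - 0.5)^4
`weight` takes the values: 10.0 → 5.0 → 2.5 → 1.25 → 0.625

Answer: 0.625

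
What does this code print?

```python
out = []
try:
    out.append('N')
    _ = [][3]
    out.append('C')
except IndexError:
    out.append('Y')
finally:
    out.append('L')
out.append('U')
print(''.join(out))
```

Execution trace: 'N' (try body) → 'Y' (except IndexError) → 'L' (finally) → 'U' (after the try/except). Output: NYLU

Answer: NYLU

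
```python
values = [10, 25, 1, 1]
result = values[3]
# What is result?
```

Trace:
`values = [10, 25, 1, 1]` → values = [10, 25, 1, 1]
`result = values[3]` → result = 1
So result = 1

Answer: 1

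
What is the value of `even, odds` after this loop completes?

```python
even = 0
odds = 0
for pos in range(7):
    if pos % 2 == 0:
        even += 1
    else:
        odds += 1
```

Count evens and odds in range(7)
`even, odds` takes the values: (0, 0) → (1, 0) → (1, 1) → (2, 1) → (2, 2) → (3, 2) → (3, 3) → (4, 3)

Answer: 4, 3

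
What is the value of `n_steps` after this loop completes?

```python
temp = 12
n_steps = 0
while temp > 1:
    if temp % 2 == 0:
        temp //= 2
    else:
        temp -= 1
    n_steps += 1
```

Steps to reduce 12 to 1
`n_steps` takes the values: 0 → 1 → 2 → 3 → 4

Answer: 4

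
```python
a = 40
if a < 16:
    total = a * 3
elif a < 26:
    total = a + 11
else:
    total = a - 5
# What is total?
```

Trace:
`a = 40` → a = 40
`if a < 16: ...` → a < 16 is False, a < 26 is False, take else branch → total = 35
So total = 35

Answer: 35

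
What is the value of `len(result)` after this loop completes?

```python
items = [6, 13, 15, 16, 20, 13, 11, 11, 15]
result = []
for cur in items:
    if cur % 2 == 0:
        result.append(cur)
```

Count even numbers in [6, 13, 15, 16, 20, 13, 11, 11, 15]
`result` takes the values: [] → [6] → [6, 16] → [6, 16, 20]
So `len(result)` = 3

Answer: 3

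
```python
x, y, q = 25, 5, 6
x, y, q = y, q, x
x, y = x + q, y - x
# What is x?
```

Trace:
`x, y, q = 25, 5, 6` → x = 25; y = 5; q = 6
`x, y, q = y, q, x` → x = 5; y = 6; q = 25
`x, y = x + q, y - x` → x = 30; y = 1
So x = 30

Answer: 30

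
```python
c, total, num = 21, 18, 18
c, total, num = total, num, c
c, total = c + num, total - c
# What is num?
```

Trace:
`c, total, num = 21, 18, 18` → c = 21; total = 18; num = 18
`c, total, num = total, num, c` → c = 18; total = 18; num = 21
`c, total = c + num, total - c` → c = 39; total = 0
So num = 21

Answer: 21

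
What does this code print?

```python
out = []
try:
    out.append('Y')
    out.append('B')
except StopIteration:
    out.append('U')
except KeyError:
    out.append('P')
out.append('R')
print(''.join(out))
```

Execution trace: 'Y' (try body) → 'B' (try body, no exception) → 'R' (after the try/except). Output: YBR

Answer: YBR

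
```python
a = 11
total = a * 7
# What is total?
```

Trace:
`a = 11` → a = 11
`total = a * 7` → total = 77
So total = 77

Answer: 77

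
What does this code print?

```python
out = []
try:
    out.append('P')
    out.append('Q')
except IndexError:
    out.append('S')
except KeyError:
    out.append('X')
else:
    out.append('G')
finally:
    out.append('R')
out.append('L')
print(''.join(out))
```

Execution trace: 'P' (try body) → 'Q' (try body, no exception) → 'G' (else) → 'R' (finally) → 'L' (after the try/except). Output: PQGRL

Answer: PQGRL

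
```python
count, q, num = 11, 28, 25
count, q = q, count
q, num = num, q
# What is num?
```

Trace:
`count, q, num = 11, 28, 25` → count = 11; q = 28; num = 25
`count, q = q, count` → count = 28; q = 11
`q, num = num, q` → q = 25; num = 11
So num = 11

Answer: 11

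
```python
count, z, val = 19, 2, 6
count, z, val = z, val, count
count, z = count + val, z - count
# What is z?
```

Trace:
`count, z, val = 19, 2, 6` → count = 19; z = 2; val = 6
`count, z, val = z, val, count` → count = 2; z = 6; val = 19
`count, z = count + val, z - count` → count = 21; z = 4
So z = 4

Answer: 4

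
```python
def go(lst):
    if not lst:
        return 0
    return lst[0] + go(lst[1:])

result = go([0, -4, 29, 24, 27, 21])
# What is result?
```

0 + (-4) + 29 + 24 + 27 + 21 + 0 = 97

Answer: 97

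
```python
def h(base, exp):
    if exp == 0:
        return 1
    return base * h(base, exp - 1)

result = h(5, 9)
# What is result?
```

h(5, 9) = 5 * 5 * 5 * 5 * 5 * 5 * 5 * 5 * 5 = 1953125

Answer: 1953125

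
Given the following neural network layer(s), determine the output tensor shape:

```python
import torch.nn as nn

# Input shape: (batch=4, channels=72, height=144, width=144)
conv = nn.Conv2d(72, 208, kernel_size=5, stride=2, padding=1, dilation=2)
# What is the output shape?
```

Input: (4, 72, 144, 144) -> Output: (4, 208, 69, 69)

Answer: (4, 208, 69, 69)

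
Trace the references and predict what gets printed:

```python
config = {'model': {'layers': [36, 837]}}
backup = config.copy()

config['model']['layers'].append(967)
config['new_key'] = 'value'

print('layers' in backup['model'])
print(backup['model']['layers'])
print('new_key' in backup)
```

Key concept: shallow copy gotcha with nested dict.
Step by step:
`config = {'model': {'layers': [36, 837]}}` → config = {'model': {'layers': [36, 837]}}
`backup = config.copy()` → backup = {'model': {'layers': [36, 837]}}
`config['model']['layers'].append(967)` → config = {'model': {'layers': [36, 837, 967]}}; backup = {'model': {'layers': [36, 837, 967]}}
`config['new_key'] = 'value'` → config = {'model': {'layers': [36, 837, 967]}, 'new_key': 'value'}
`print('layers' in backup['model'])` → prints True
`print(backup['model']['layers'])` → prints [36, 837, 967]
`print('new_key' in backup)` → prints False

Answer:
True
[36, 837, 967]
False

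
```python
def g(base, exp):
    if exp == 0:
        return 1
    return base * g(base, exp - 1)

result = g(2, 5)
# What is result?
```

g(2, 5) = 2 * 2 * 2 * 2 * 2 = 32

Answer: 32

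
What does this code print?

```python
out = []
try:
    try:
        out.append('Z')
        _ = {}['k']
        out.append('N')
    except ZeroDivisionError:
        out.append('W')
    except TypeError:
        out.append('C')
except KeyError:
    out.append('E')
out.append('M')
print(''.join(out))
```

Execution trace: 'Z' (inner try body) → 'E' (outer except KeyError) → 'M' (after the try/except). Output: ZEM

Answer: ZEM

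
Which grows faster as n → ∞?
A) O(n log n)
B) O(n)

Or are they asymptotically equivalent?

O(n log n) vs O(n): Higher order terms dominate.

Answer: A) O(n log n) grows faster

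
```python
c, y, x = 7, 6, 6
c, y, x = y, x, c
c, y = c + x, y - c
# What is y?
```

Trace:
`c, y, x = 7, 6, 6` → c = 7; y = 6; x = 6
`c, y, x = y, x, c` → c = 6; y = 6; x = 7
`c, y = c + x, y - c` → c = 13; y = 0
So y = 0

Answer: 0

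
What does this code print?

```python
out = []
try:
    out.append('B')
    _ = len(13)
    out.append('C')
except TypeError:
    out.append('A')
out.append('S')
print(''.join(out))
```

Execution trace: 'B' (try body) → 'A' (except TypeError) → 'S' (after the try/except). Output: BAS

Answer: BAS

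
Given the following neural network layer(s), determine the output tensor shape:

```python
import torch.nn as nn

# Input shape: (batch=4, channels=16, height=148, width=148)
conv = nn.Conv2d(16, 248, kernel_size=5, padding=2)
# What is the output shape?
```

Input: (4, 16, 148, 148) -> Output: (4, 248, 148, 148)

Answer: (4, 248, 148, 148)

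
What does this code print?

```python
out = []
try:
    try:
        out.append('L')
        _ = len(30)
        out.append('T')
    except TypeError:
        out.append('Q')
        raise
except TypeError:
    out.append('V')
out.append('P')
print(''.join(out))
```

Execution trace: 'L' (inner try body) → 'Q' (inner except TypeError) → 'V' (outer except TypeError) → 'P' (after the try/except). Output: LQVP

Answer: LQVP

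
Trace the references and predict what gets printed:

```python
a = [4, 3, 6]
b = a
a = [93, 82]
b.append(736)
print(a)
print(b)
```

Key concept: rebinding vs mutation: a is rebound to a new list, b still points at the original.
Step by step:
`a = [4, 3, 6]` → a = [4, 3, 6]
`b = a` → b = [4, 3, 6] (same object as a)
`a = [93, 82]` → a = [93, 82]
`b.append(736)` → b = [4, 3, 6, 736]
`print(a)` → prints [93, 82]
`print(b)` → prints [4, 3, 6, 736]

Answer:
[93, 82]
[4, 3, 6, 736]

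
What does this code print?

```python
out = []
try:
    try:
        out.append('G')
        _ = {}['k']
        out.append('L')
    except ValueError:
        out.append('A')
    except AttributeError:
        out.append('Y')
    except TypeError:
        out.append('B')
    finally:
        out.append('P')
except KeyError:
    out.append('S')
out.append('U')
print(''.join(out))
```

Execution trace: 'G' (try body) → 'P' (finally) → 'S' (outer except KeyError) → 'U' (after the try/except). Output: GPSU

Answer: GPSU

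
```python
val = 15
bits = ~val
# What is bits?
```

Trace:
`val = 15` → val = 15
`bits = ~val` → bits = -16
So bits = -16

Answer: -16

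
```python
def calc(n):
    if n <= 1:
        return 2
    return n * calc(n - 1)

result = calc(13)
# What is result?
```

calc(13) = 13 * 12 * 11 * 10 * 9 * 8 * 7 * 6 * 5 * 4 * 3 * 2 * 2 = 12454041600

Answer: 12454041600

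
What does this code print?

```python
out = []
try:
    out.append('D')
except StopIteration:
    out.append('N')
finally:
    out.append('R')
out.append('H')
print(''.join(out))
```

Execution trace: 'D' (try body, no exception) → 'R' (finally) → 'H' (after the try/except). Output: DRH

Answer: DRH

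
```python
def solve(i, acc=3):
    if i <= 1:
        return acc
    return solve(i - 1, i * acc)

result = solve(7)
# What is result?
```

Accumulator trace (n, acc): (7, 3) -> (6, 21) -> (5, 126) -> (4, 630) -> (3, 2520) -> (2, 7560) -> (1, 15120) -> return 15120

Answer: 15120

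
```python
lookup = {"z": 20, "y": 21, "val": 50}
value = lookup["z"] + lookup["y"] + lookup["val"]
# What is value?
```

Trace:
`lookup = {"z": 20, "y": 21, "val": 50}` → lookup = {'z': 20, 'y': 21, 'val': 50}
`value = lookup["z"] + lookup["y"] + lookup["val"]` → value = 91
So value = 91

Answer: 91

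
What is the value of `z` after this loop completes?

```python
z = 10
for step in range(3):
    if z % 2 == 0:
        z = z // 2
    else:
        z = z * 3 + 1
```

Collatz-style transformation from 10
`z` takes the values: 10 → 5 → 16 → 8

Answer: 8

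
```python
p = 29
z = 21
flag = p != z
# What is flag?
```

Trace:
`p = 29` → p = 29
`z = 21` → z = 21
`flag = p != z` → flag = True
So flag = True

Answer: True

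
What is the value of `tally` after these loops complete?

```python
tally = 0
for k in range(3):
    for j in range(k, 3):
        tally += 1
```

Upper triangle: 3 + 2 + ... + 1
`tally` takes the values: 0 → 1 → 2 → 3 → 4 → 5 → 6

Answer: 6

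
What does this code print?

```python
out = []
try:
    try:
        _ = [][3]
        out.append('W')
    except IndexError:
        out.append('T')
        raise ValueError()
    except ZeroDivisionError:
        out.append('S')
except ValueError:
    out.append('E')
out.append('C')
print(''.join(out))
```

Execution trace: 'T' (inner except IndexError) → 'E' (outer except ValueError) → 'C' (after the try/except). Output: TEC

Answer: TEC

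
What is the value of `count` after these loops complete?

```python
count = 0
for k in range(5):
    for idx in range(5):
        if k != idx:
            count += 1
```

5² - 5 (exclude diagonal)
`count` takes the values: 0 → 1 → 2 → 3 → 4 → 5 → 6 → 7 → 8 → 9 → 10 → 11 → 12 → 13 → 14 → 15 → 16 → 17 → 18 → 19 → 20

Answer: 20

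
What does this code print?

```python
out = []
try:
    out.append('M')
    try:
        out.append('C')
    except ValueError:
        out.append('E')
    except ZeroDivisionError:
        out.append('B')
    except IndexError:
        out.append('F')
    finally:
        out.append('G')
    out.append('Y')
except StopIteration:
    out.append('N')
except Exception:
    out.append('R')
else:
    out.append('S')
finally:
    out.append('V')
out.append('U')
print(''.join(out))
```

Execution trace: 'M' (try body) → 'C' (inner try body, no exception) → 'G' (inner finally) → 'Y' (try body, no exception) → 'S' (else) → 'V' (finally) → 'U' (after the try/except). Output: MCGYSVU

Answer: MCGYSVU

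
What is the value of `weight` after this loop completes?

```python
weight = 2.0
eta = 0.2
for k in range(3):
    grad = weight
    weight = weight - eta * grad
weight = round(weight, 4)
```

Gradient descent: w = 2.0 * (1 - 0.2)^3
`weight` takes the values: 2.0 → 1.6 → 1.28 → 1.024

Answer: 1.024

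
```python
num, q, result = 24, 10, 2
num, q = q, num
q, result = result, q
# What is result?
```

Trace:
`num, q, result = 24, 10, 2` → num = 24; q = 10; result = 2
`num, q = q, num` → num = 10; q = 24
`q, result = result, q` → q = 2; result = 24
So result = 24

Answer: 24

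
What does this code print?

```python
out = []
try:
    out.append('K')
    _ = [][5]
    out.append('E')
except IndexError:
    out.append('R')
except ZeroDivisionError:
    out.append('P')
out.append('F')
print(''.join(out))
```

Execution trace: 'K' (try body) → 'R' (except IndexError) → 'F' (after the try/except). Output: KRF

Answer: KRF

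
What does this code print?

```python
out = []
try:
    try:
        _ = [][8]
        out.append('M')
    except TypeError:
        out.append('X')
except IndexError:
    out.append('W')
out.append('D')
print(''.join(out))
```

Execution trace: 'W' (outer except IndexError) → 'D' (after the try/except). Output: WD

Answer: WD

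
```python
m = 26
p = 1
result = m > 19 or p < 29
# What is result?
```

Trace:
`m = 26` → m = 26
`p = 1` → p = 1
`result = m > 19 or p < 29` → result = True
So result = True

Answer: True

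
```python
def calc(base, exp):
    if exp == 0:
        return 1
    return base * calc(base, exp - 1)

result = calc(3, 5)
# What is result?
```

calc(3, 5) = 3 * 3 * 3 * 3 * 3 = 243

Answer: 243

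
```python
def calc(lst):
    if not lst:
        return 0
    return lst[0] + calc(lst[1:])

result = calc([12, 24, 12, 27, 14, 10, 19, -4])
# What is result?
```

12 + 24 + 12 + 27 + 14 + 10 + 19 + (-4) + 0 = 114

Answer: 114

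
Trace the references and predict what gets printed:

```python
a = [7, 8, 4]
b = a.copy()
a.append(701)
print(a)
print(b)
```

Key concept: list.copy() creates independent copy.
Step by step:
`a = [7, 8, 4]` → a = [7, 8, 4]
`b = a.copy()` → b = [7, 8, 4]
`a.append(701)` → a = [7, 8, 4, 701]
`print(a)` → prints [7, 8, 4, 701]
`print(b)` → prints [7, 8, 4]

Answer:
[7, 8, 4, 701]
[7, 8, 4]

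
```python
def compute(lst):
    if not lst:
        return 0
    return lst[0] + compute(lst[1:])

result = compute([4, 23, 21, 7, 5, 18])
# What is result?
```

4 + 23 + 21 + 7 + 5 + 18 + 0 = 78

Answer: 78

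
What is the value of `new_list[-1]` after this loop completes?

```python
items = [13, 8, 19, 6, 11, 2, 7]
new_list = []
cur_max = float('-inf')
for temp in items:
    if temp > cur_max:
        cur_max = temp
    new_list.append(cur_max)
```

Running max ends at 19
`new_list` takes the values: [] → [13] → [13, 13] → [13, 13, 19] → [13, 13, 19, 19] → [13, 13, 19, 19, 19] → [13, 13, 19, 19, 19, 19] → [13, 13, 19, 19, 19, 19, 19]
So `new_list[-1]` = 19

Answer: 19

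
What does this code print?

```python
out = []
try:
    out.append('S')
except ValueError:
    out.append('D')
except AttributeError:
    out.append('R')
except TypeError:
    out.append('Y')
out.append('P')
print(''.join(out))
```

Execution trace: 'S' (try body, no exception) → 'P' (after the try/except). Output: SP

Answer: SP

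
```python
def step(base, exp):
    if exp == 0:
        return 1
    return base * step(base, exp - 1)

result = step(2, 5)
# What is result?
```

step(2, 5) = 2 * 2 * 2 * 2 * 2 = 32

Answer: 32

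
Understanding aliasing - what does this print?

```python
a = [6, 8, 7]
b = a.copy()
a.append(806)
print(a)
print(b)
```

Key concept: list.copy() creates independent copy.
Step by step:
`a = [6, 8, 7]` → a = [6, 8, 7]
`b = a.copy()` → b = [6, 8, 7]
`a.append(806)` → a = [6, 8, 7, 806]
`print(a)` → prints [6, 8, 7, 806]
`print(b)` → prints [6, 8, 7]

Answer:
[6, 8, 7, 806]
[6, 8, 7]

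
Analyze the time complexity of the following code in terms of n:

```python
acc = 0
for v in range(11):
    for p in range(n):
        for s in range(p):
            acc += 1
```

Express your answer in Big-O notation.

Each loop level contributes: 1 × n × n. Multiplying the contributions gives O(n^2).

Answer: O(n^2)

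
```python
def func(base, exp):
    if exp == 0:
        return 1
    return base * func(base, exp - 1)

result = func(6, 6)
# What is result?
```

func(6, 6) = 6 * 6 * 6 * 6 * 6 * 6 = 46656

Answer: 46656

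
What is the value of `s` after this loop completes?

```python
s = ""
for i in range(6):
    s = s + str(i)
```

Concatenate digits 0 to 5
`s` takes the values: "" → "0" → "01" → "012" → "0123" → "01234" → "012345"

Answer: "012345"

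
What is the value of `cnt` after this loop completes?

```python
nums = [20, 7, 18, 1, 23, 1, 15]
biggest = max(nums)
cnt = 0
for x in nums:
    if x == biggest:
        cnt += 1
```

Count of max value 23 in [20, 7, 18, 1, 23, 1, 15]
`cnt` takes the values: 0 → 1

Answer: 1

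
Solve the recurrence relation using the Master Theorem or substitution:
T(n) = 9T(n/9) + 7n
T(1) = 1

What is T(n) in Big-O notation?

By Master Theorem: a=9, b=9, f(n)=7n. Since log_9(9) = 1 and f(n) = Θ(n^1), Case 2 applies. T(n) = O(n log n).

Answer: O(n log n)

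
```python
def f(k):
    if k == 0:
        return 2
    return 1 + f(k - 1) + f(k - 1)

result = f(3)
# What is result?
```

f(k) = 1 + 2·f(k-1), f(0)=2. Closed form: (2+1)·2^3 - 1 = 23.

Answer: 23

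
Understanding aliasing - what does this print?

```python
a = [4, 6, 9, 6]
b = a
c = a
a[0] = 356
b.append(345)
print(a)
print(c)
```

Key concept: multiple aliases.
Step by step:
`a = [4, 6, 9, 6]` → a = [4, 6, 9, 6]
`b = a` → b = [4, 6, 9, 6] (same object as a)
`c = a` → c = [4, 6, 9, 6] (same object as a, b)
`a[0] = 356` → a = [356, 6, 9, 6] (same object as b, c); b = [356, 6, 9, 6] (same object as a, c); c = [356, 6, 9, 6] (same object as a, b)
`b.append(345)` → a = [356, 6, 9, 6, 345] (same object as b, c); b = [356, 6, 9, 6, 345] (same object as a, c); c = [356, 6, 9, 6, 345] (same object as a, b)
`print(a)` → prints [356, 6, 9, 6, 345]
`print(c)` → prints [356, 6, 9, 6, 345]

Answer:
[356, 6, 9, 6, 345]
[356, 6, 9, 6, 345]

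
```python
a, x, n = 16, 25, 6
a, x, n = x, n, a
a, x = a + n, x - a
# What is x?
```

Trace:
`a, x, n = 16, 25, 6` → a = 16; x = 25; n = 6
`a, x, n = x, n, a` → a = 25; x = 6; n = 16
`a, x = a + n, x - a` → a = 41; x = -19
So x = -19

Answer: -19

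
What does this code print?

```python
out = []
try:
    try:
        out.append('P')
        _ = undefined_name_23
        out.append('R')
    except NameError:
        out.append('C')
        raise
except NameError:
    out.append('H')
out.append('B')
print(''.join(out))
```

Execution trace: 'P' (inner try body) → 'C' (inner except NameError) → 'H' (outer except NameError) → 'B' (after the try/except). Output: PCHB

Answer: PCHB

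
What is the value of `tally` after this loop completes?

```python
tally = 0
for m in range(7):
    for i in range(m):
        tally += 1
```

Triangle number: 0+1+2+...+6
`tally` takes the values: 0 → 1 → 2 → 3 → 4 → 5 → 6 → 7 → 8 → 9 → 10 → 11 → 12 → 13 → 14 → 15 → 16 → 17 → 18 → 19 → 20 → 21

Answer: 21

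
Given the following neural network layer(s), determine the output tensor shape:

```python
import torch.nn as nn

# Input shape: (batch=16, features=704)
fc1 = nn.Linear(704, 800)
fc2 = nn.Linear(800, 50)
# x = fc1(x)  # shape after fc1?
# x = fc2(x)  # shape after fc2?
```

Input: (16, 704) -> after fc1: (16, 800) -> Output: (16, 50)

Answer: (16, 50)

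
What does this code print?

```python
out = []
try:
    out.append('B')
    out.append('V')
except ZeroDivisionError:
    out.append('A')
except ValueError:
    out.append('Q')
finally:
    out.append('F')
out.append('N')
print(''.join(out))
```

Execution trace: 'B' (try body) → 'V' (try body, no exception) → 'F' (finally) → 'N' (after the try/except). Output: BVFN

Answer: BVFN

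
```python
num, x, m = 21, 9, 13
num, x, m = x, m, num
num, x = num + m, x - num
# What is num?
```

Trace:
`num, x, m = 21, 9, 13` → num = 21; x = 9; m = 13
`num, x, m = x, m, num` → num = 9; x = 13; m = 21
`num, x = num + m, x - num` → num = 30; x = 4
So num = 30

Answer: 30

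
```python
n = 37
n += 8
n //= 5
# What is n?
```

Trace:
`n = 37` → n = 37
`n += 8` → n = 45
`n //= 5` → n = 9
So n = 9

Answer: 9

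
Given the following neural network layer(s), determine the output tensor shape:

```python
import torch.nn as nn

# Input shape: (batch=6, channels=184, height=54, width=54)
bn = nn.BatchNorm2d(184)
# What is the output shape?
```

Input: (6, 184, 54, 54) -> Output: (6, 184, 54, 54)

Answer: (6, 184, 54, 54)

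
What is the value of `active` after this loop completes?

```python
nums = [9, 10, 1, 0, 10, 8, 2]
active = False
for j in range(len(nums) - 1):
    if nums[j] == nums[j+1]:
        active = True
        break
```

Check consecutive duplicates in [9, 10, 1, 0, 10, 8, 2]
`active` takes the values: False

Answer: False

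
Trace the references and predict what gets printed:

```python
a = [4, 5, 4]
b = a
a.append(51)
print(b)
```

Key concept: basic list aliasing.
Step by step:
`a = [4, 5, 4]` → a = [4, 5, 4]
`b = a` → b = [4, 5, 4] (same object as a)
`a.append(51)` → a = [4, 5, 4, 51] (same object as b); b = [4, 5, 4, 51] (same object as a)
`print(b)` → prints [4, 5, 4, 51]

Answer: [4, 5, 4, 51]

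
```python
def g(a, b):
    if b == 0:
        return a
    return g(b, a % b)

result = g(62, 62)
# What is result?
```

g(62, 62) -> g(62, 0) -> 62

Answer: 62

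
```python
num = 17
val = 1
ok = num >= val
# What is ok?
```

Trace:
`num = 17` → num = 17
`val = 1` → val = 1
`ok = num >= val` → ok = True
So ok = True

Answer: True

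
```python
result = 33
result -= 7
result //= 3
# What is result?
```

Trace:
`result = 33` → result = 33
`result -= 7` → result = 26
`result //= 3` → result = 8
So result = 8

Answer: 8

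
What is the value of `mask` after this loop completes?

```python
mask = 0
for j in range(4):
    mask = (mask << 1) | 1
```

Build 4 consecutive 1-bits: 0b1111
`mask` takes the values: 0 → 1 → 3 → 7 → 15

Answer: 15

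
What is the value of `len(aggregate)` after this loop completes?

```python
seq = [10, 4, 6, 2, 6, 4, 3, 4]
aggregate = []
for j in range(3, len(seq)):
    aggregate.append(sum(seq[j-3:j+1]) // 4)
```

Number of 4-element averages
`aggregate` takes the values: [] → [5] → [5, 4] → [5, 4, 4] → [5, 4, 4, 3] → [5, 4, 4, 3, 4]
So `len(aggregate)` = 5

Answer: 5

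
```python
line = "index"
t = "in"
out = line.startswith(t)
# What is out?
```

Trace:
`line = "index"` → line = 'index'
`t = "in"` → t = 'in'
`out = line.startswith(t)` → out = True
So out = True

Answer: True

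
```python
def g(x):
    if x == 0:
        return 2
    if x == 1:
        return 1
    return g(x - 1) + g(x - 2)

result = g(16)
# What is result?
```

Build up from base cases: g(0)=2, g(1)=1, g(2)=3, g(3)=4, g(4)=7, g(5)=11, g(6)=18, ..., g(16)=2207

Answer: 2207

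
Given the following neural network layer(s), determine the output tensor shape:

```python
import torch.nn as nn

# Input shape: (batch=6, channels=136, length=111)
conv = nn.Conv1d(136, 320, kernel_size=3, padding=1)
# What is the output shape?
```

Input: (6, 136, 111) -> Output: (6, 320, 111)

Answer: (6, 320, 111)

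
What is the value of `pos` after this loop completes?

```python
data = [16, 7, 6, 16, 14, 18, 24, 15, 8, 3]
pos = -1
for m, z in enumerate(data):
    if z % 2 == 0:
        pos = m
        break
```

First even number index in [16, 7, 6, 16, 14, 18, 24, 15, 8, 3]
`pos` takes the values: -1 → 0

Answer: 0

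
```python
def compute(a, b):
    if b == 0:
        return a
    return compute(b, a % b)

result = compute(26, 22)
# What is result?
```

compute(26, 22) -> compute(22, 4) -> compute(4, 2) -> compute(2, 0) -> 2

Answer: 2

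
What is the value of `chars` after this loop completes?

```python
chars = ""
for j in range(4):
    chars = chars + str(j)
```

Concatenate digits 0 to 3
`chars` takes the values: "" → "0" → "01" → "012" → "0123"

Answer: "0123"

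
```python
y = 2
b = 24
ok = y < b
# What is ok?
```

Trace:
`y = 2` → y = 2
`b = 24` → b = 24
`ok = y < b` → ok = True
So ok = True

Answer: True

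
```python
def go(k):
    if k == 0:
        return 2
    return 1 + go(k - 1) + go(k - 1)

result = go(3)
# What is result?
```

go(k) = 1 + 2·go(k-1), go(0)=2. Closed form: (2+1)·2^3 - 1 = 23.

Answer: 23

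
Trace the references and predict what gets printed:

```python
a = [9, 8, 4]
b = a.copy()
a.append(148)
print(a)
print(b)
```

Key concept: list.copy() creates independent copy.
Step by step:
`a = [9, 8, 4]` → a = [9, 8, 4]
`b = a.copy()` → b = [9, 8, 4]
`a.append(148)` → a = [9, 8, 4, 148]
`print(a)` → prints [9, 8, 4, 148]
`print(b)` → prints [9, 8, 4]

Answer:
[9, 8, 4, 148]
[9, 8, 4]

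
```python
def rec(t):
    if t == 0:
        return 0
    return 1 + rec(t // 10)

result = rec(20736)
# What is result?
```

Count of digits of 20736: 5

Answer: 5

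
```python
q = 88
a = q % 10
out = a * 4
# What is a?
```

Trace:
`q = 88` → q = 88
`a = q % 10` → a = 8
`out = a * 4` → out = 32
So a = 8

Answer: 8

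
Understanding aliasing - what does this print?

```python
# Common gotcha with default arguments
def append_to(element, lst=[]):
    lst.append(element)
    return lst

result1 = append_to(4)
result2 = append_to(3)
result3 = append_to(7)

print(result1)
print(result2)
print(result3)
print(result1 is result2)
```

Key concept: mutable default argument gotcha.
Step by step:
`result1 = append_to(4)` → result1 = [4]
`result2 = append_to(3)` → result1 = [4, 3] (same object as result2); result2 = [4, 3] (same object as result1)
`result3 = append_to(7)` → result1 = [4, 3, 7] (same object as result2, result3); result2 = [4, 3, 7] (same object as result1, result3); result3 = [4, 3, 7] (same object as result1, result2)
`print(result1)` → prints [4, 3, 7]
`print(result2)` → prints [4, 3, 7]
`print(result3)` → prints [4, 3, 7]
`print(result1 is result2)` → prints True

Answer:
[4, 3, 7]
[4, 3, 7]
[4, 3, 7]
True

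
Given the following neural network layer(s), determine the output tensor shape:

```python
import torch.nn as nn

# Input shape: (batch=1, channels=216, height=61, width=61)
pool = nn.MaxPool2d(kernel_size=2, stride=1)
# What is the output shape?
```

Input: (1, 216, 61, 61) -> Output: (1, 216, 60, 60)

Answer: (1, 216, 60, 60)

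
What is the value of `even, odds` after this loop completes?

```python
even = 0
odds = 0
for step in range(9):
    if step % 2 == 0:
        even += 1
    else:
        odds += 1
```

Count evens and odds in range(9)
`even, odds` takes the values: (0, 0) → (1, 0) → (1, 1) → (2, 1) → (2, 2) → (3, 2) → (3, 3) → (4, 3) → (4, 4) → (5, 4)

Answer: 5, 4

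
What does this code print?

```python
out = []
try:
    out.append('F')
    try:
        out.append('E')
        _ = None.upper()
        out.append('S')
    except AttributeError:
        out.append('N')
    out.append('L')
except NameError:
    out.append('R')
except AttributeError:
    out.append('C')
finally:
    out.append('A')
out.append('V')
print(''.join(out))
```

Execution trace: 'F' (try body) → 'E' (inner try body) → 'N' (inner except AttributeError) → 'L' (try body, no exception) → 'A' (finally) → 'V' (after the try/except). Output: FENLAV

Answer: FENLAV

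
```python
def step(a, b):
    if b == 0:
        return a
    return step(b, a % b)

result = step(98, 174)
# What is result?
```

step(98, 174) -> step(174, 98) -> step(98, 76) -> step(76, 22) -> step(22, 10) -> step(10, 2) -> step(2, 0) -> 2

Answer: 2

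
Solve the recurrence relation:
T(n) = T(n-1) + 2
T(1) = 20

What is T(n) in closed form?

Unrolling: T(n) = T(1) + 2·(n-1) = 20 + 2(n-1) = 2n + 18.

Answer: T(n) = 2n + 18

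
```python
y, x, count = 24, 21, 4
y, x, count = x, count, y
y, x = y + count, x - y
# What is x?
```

Trace:
`y, x, count = 24, 21, 4` → y = 24; x = 21; count = 4
`y, x, count = x, count, y` → y = 21; x = 4; count = 24
`y, x = y + count, x - y` → y = 45; x = -17
So x = -17

Answer: -17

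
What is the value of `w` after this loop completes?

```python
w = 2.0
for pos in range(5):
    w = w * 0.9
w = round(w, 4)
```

Exponential decay: 2.0 * 0.9^5
`w` takes the values: 2.0 → 1.8 → 1.62 → 1.458 → 1.3122 → 1.18098 → 1.181

Answer: 1.181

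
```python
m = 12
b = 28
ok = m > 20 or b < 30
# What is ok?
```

Trace:
`m = 12` → m = 12
`b = 28` → b = 28
`ok = m > 20 or b < 30` → ok = True
So ok = True

Answer: True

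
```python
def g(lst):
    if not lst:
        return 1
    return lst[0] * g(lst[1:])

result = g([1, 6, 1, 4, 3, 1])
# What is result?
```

Product over [1, 6, 1, 4, 3, 1] = 1 * 6 * 1 * 4 * 3 * 1 = 72

Answer: 72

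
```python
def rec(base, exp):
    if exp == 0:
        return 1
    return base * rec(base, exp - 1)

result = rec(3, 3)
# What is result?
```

rec(3, 3) = 3 * 3 * 3 = 27

Answer: 27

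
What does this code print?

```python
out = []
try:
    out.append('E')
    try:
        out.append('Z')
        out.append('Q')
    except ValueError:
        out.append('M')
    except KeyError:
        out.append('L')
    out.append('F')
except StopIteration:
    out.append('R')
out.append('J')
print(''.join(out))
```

Execution trace: 'E' (try body) → 'Z' (inner try body) → 'Q' (inner try body, no exception) → 'F' (try body, no exception) → 'J' (after the try/except). Output: EZQFJ

Answer: EZQFJ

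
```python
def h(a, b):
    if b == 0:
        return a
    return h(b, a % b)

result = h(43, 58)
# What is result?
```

h(43, 58) -> h(58, 43) -> h(43, 15) -> h(15, 13) -> h(13, 2) -> h(2, 1) -> h(1, 0) -> 1

Answer: 1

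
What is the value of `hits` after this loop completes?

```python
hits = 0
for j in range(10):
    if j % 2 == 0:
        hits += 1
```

Count numbers divisible by 2 in range(10)
`hits` takes the values: 0 → 1 → 2 → 3 → 4 → 5

Answer: 5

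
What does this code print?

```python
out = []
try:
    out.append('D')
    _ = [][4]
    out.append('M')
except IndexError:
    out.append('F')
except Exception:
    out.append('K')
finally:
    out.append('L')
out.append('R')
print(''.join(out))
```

Execution trace: 'D' (try body) → 'F' (except IndexError) → 'L' (finally) → 'R' (after the try/except). Output: DFLR

Answer: DFLR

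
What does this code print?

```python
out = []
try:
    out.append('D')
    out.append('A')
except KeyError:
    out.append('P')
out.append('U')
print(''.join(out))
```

Execution trace: 'D' (try body) → 'A' (try body, no exception) → 'U' (after the try/except). Output: DAU

Answer: DAU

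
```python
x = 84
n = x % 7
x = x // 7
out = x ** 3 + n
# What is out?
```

Trace:
`x = 84` → x = 84
`n = x % 7` → n = 0
`x = x // 7` → x = 12
`out = x ** 3 + n` → out = 1728
So out = 1728

Answer: 1728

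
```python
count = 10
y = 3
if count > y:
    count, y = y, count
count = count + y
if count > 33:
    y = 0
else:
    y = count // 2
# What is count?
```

Trace:
`count = 10` → count = 10
`y = 3` → y = 3
`if count > y: ...` → count > y is True → count = 3; y = 10
`count = count + y` → count = 13
`if count > 33: ...` → count > 33 is False, take else branch → y = 6
So count = 13

Answer: 13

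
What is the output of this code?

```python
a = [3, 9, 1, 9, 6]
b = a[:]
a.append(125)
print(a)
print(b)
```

Key concept: slice [:] creates copy.
Step by step:
`a = [3, 9, 1, 9, 6]` → a = [3, 9, 1, 9, 6]
`b = a[:]` → b = [3, 9, 1, 9, 6]
`a.append(125)` → a = [3, 9, 1, 9, 6, 125]
`print(a)` → prints [3, 9, 1, 9, 6, 125]
`print(b)` → prints [3, 9, 1, 9, 6]

Answer:
[3, 9, 1, 9, 6, 125]
[3, 9, 1, 9, 6]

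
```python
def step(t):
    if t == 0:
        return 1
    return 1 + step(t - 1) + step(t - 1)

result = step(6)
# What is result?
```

step(t) = 1 + 2·step(t-1), step(0)=1. Closed form: (1+1)·2^6 - 1 = 127.

Answer: 127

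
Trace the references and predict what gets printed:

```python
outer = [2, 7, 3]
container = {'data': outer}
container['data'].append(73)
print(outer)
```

Key concept: dict holds reference to list.
Step by step:
`outer = [2, 7, 3]` → outer = [2, 7, 3]
`container = {'data': outer}` → container = {'data': [2, 7, 3]}
`container['data'].append(73)` → outer = [2, 7, 3, 73]; container = {'data': [2, 7, 3, 73]}
`print(outer)` → prints [2, 7, 3, 73]

Answer: [2, 7, 3, 73]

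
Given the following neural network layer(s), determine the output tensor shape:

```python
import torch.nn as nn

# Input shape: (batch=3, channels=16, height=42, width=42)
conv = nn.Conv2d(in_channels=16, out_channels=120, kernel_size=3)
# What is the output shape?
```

Input: (3, 16, 42, 42) -> Output: (3, 120, 40, 40)

Answer: (3, 120, 40, 40)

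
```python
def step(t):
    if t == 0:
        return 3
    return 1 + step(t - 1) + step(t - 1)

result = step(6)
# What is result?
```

step(t) = 1 + 2·step(t-1), step(0)=3. Closed form: (3+1)·2^6 - 1 = 255.

Answer: 255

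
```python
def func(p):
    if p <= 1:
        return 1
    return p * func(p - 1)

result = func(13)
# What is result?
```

func(13) = 13 * 12 * 11 * 10 * 9 * 8 * 7 * 6 * 5 * 4 * 3 * 2 * 1 = 6227020800

Answer: 6227020800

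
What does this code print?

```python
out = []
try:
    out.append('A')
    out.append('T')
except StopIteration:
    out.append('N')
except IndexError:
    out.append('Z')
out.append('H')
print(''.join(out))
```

Execution trace: 'A' (try body) → 'T' (try body, no exception) → 'H' (after the try/except). Output: ATH

Answer: ATH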